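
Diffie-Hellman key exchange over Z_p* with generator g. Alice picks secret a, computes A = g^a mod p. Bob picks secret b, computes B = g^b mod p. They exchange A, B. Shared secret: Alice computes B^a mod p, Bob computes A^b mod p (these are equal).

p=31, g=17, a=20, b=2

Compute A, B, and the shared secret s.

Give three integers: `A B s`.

A = 17^20 mod 31  (bits of 20 = 10100)
  bit 0 = 1: r = r^2 * 17 mod 31 = 1^2 * 17 = 1*17 = 17
  bit 1 = 0: r = r^2 mod 31 = 17^2 = 10
  bit 2 = 1: r = r^2 * 17 mod 31 = 10^2 * 17 = 7*17 = 26
  bit 3 = 0: r = r^2 mod 31 = 26^2 = 25
  bit 4 = 0: r = r^2 mod 31 = 25^2 = 5
  -> A = 5
B = 17^2 mod 31  (bits of 2 = 10)
  bit 0 = 1: r = r^2 * 17 mod 31 = 1^2 * 17 = 1*17 = 17
  bit 1 = 0: r = r^2 mod 31 = 17^2 = 10
  -> B = 10
s = B^a = 10^20 mod 31  (bits of 20 = 10100)
  bit 0 = 1: r = r^2 * 10 mod 31 = 1^2 * 10 = 1*10 = 10
  bit 1 = 0: r = r^2 mod 31 = 10^2 = 7
  bit 2 = 1: r = r^2 * 10 mod 31 = 7^2 * 10 = 18*10 = 25
  bit 3 = 0: r = r^2 mod 31 = 25^2 = 5
  bit 4 = 0: r = r^2 mod 31 = 5^2 = 25
  -> s = B^a = 25

Answer: 5 10 25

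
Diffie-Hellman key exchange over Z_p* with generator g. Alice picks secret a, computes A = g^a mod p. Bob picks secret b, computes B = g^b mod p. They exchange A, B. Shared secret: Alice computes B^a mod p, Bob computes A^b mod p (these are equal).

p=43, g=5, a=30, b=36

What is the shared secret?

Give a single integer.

A = 5^30 mod 43  (bits of 30 = 11110)
  bit 0 = 1: r = r^2 * 5 mod 43 = 1^2 * 5 = 1*5 = 5
  bit 1 = 1: r = r^2 * 5 mod 43 = 5^2 * 5 = 25*5 = 39
  bit 2 = 1: r = r^2 * 5 mod 43 = 39^2 * 5 = 16*5 = 37
  bit 3 = 1: r = r^2 * 5 mod 43 = 37^2 * 5 = 36*5 = 8
  bit 4 = 0: r = r^2 mod 43 = 8^2 = 21
  -> A = 21
B = 5^36 mod 43  (bits of 36 = 100100)
  bit 0 = 1: r = r^2 * 5 mod 43 = 1^2 * 5 = 1*5 = 5
  bit 1 = 0: r = r^2 mod 43 = 5^2 = 25
  bit 2 = 0: r = r^2 mod 43 = 25^2 = 23
  bit 3 = 1: r = r^2 * 5 mod 43 = 23^2 * 5 = 13*5 = 22
  bit 4 = 0: r = r^2 mod 43 = 22^2 = 11
  bit 5 = 0: r = r^2 mod 43 = 11^2 = 35
  -> B = 35
s = B^a = 35^30 mod 43  (bits of 30 = 11110)
  bit 0 = 1: r = r^2 * 35 mod 43 = 1^2 * 35 = 1*35 = 35
  bit 1 = 1: r = r^2 * 35 mod 43 = 35^2 * 35 = 21*35 = 4
  bit 2 = 1: r = r^2 * 35 mod 43 = 4^2 * 35 = 16*35 = 1
  bit 3 = 1: r = r^2 * 35 mod 43 = 1^2 * 35 = 1*35 = 35
  bit 4 = 0: r = r^2 mod 43 = 35^2 = 21
  -> s = B^a = 21

Answer: 21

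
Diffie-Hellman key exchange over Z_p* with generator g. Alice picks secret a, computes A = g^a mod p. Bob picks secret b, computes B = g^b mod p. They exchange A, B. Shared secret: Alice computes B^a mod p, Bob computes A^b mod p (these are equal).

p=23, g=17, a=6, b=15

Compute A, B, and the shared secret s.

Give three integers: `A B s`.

Answer: 12 15 13

Derivation:
A = 17^6 mod 23  (bits of 6 = 110)
  bit 0 = 1: r = r^2 * 17 mod 23 = 1^2 * 17 = 1*17 = 17
  bit 1 = 1: r = r^2 * 17 mod 23 = 17^2 * 17 = 13*17 = 14
  bit 2 = 0: r = r^2 mod 23 = 14^2 = 12
  -> A = 12
B = 17^15 mod 23  (bits of 15 = 1111)
  bit 0 = 1: r = r^2 * 17 mod 23 = 1^2 * 17 = 1*17 = 17
  bit 1 = 1: r = r^2 * 17 mod 23 = 17^2 * 17 = 13*17 = 14
  bit 2 = 1: r = r^2 * 17 mod 23 = 14^2 * 17 = 12*17 = 20
  bit 3 = 1: r = r^2 * 17 mod 23 = 20^2 * 17 = 9*17 = 15
  -> B = 15
s = B^a = 15^6 mod 23  (bits of 6 = 110)
  bit 0 = 1: r = r^2 * 15 mod 23 = 1^2 * 15 = 1*15 = 15
  bit 1 = 1: r = r^2 * 15 mod 23 = 15^2 * 15 = 18*15 = 17
  bit 2 = 0: r = r^2 mod 23 = 17^2 = 13
  -> s = B^a = 13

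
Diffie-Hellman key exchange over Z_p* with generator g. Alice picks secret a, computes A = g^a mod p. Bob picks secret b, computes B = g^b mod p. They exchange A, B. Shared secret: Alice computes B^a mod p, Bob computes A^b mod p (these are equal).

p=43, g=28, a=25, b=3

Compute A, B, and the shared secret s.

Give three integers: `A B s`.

Answer: 29 22 8

Derivation:
A = 28^25 mod 43  (bits of 25 = 11001)
  bit 0 = 1: r = r^2 * 28 mod 43 = 1^2 * 28 = 1*28 = 28
  bit 1 = 1: r = r^2 * 28 mod 43 = 28^2 * 28 = 10*28 = 22
  bit 2 = 0: r = r^2 mod 43 = 22^2 = 11
  bit 3 = 0: r = r^2 mod 43 = 11^2 = 35
  bit 4 = 1: r = r^2 * 28 mod 43 = 35^2 * 28 = 21*28 = 29
  -> A = 29
B = 28^3 mod 43  (bits of 3 = 11)
  bit 0 = 1: r = r^2 * 28 mod 43 = 1^2 * 28 = 1*28 = 28
  bit 1 = 1: r = r^2 * 28 mod 43 = 28^2 * 28 = 10*28 = 22
  -> B = 22
s = B^a = 22^25 mod 43  (bits of 25 = 11001)
  bit 0 = 1: r = r^2 * 22 mod 43 = 1^2 * 22 = 1*22 = 22
  bit 1 = 1: r = r^2 * 22 mod 43 = 22^2 * 22 = 11*22 = 27
  bit 2 = 0: r = r^2 mod 43 = 27^2 = 41
  bit 3 = 0: r = r^2 mod 43 = 41^2 = 4
  bit 4 = 1: r = r^2 * 22 mod 43 = 4^2 * 22 = 16*22 = 8
  -> s = B^a = 8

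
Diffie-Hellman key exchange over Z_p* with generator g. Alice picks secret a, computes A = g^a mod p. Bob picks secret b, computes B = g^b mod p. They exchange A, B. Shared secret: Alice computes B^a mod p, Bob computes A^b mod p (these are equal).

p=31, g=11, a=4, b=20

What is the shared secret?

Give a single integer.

Answer: 25

Derivation:
A = 11^4 mod 31  (bits of 4 = 100)
  bit 0 = 1: r = r^2 * 11 mod 31 = 1^2 * 11 = 1*11 = 11
  bit 1 = 0: r = r^2 mod 31 = 11^2 = 28
  bit 2 = 0: r = r^2 mod 31 = 28^2 = 9
  -> A = 9
B = 11^20 mod 31  (bits of 20 = 10100)
  bit 0 = 1: r = r^2 * 11 mod 31 = 1^2 * 11 = 1*11 = 11
  bit 1 = 0: r = r^2 mod 31 = 11^2 = 28
  bit 2 = 1: r = r^2 * 11 mod 31 = 28^2 * 11 = 9*11 = 6
  bit 3 = 0: r = r^2 mod 31 = 6^2 = 5
  bit 4 = 0: r = r^2 mod 31 = 5^2 = 25
  -> B = 25
s = B^a = 25^4 mod 31  (bits of 4 = 100)
  bit 0 = 1: r = r^2 * 25 mod 31 = 1^2 * 25 = 1*25 = 25
  bit 1 = 0: r = r^2 mod 31 = 25^2 = 5
  bit 2 = 0: r = r^2 mod 31 = 5^2 = 25
  -> s = B^a = 25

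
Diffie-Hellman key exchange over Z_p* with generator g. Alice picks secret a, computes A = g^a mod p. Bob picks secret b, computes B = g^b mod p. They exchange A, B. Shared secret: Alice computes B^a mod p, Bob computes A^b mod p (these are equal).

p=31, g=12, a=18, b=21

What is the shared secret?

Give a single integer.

A = 12^18 mod 31  (bits of 18 = 10010)
  bit 0 = 1: r = r^2 * 12 mod 31 = 1^2 * 12 = 1*12 = 12
  bit 1 = 0: r = r^2 mod 31 = 12^2 = 20
  bit 2 = 0: r = r^2 mod 31 = 20^2 = 28
  bit 3 = 1: r = r^2 * 12 mod 31 = 28^2 * 12 = 9*12 = 15
  bit 4 = 0: r = r^2 mod 31 = 15^2 = 8
  -> A = 8
B = 12^21 mod 31  (bits of 21 = 10101)
  bit 0 = 1: r = r^2 * 12 mod 31 = 1^2 * 12 = 1*12 = 12
  bit 1 = 0: r = r^2 mod 31 = 12^2 = 20
  bit 2 = 1: r = r^2 * 12 mod 31 = 20^2 * 12 = 28*12 = 26
  bit 3 = 0: r = r^2 mod 31 = 26^2 = 25
  bit 4 = 1: r = r^2 * 12 mod 31 = 25^2 * 12 = 5*12 = 29
  -> B = 29
s = B^a = 29^18 mod 31  (bits of 18 = 10010)
  bit 0 = 1: r = r^2 * 29 mod 31 = 1^2 * 29 = 1*29 = 29
  bit 1 = 0: r = r^2 mod 31 = 29^2 = 4
  bit 2 = 0: r = r^2 mod 31 = 4^2 = 16
  bit 3 = 1: r = r^2 * 29 mod 31 = 16^2 * 29 = 8*29 = 15
  bit 4 = 0: r = r^2 mod 31 = 15^2 = 8
  -> s = B^a = 8

Answer: 8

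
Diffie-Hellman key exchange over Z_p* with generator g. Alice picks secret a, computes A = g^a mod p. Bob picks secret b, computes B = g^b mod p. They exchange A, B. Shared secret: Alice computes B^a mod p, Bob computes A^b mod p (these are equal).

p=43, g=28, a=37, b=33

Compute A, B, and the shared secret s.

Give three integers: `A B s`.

Answer: 26 8 22

Derivation:
A = 28^37 mod 43  (bits of 37 = 100101)
  bit 0 = 1: r = r^2 * 28 mod 43 = 1^2 * 28 = 1*28 = 28
  bit 1 = 0: r = r^2 mod 43 = 28^2 = 10
  bit 2 = 0: r = r^2 mod 43 = 10^2 = 14
  bit 3 = 1: r = r^2 * 28 mod 43 = 14^2 * 28 = 24*28 = 27
  bit 4 = 0: r = r^2 mod 43 = 27^2 = 41
  bit 5 = 1: r = r^2 * 28 mod 43 = 41^2 * 28 = 4*28 = 26
  -> A = 26
B = 28^33 mod 43  (bits of 33 = 100001)
  bit 0 = 1: r = r^2 * 28 mod 43 = 1^2 * 28 = 1*28 = 28
  bit 1 = 0: r = r^2 mod 43 = 28^2 = 10
  bit 2 = 0: r = r^2 mod 43 = 10^2 = 14
  bit 3 = 0: r = r^2 mod 43 = 14^2 = 24
  bit 4 = 0: r = r^2 mod 43 = 24^2 = 17
  bit 5 = 1: r = r^2 * 28 mod 43 = 17^2 * 28 = 31*28 = 8
  -> B = 8
s = B^a = 8^37 mod 43  (bits of 37 = 100101)
  bit 0 = 1: r = r^2 * 8 mod 43 = 1^2 * 8 = 1*8 = 8
  bit 1 = 0: r = r^2 mod 43 = 8^2 = 21
  bit 2 = 0: r = r^2 mod 43 = 21^2 = 11
  bit 3 = 1: r = r^2 * 8 mod 43 = 11^2 * 8 = 35*8 = 22
  bit 4 = 0: r = r^2 mod 43 = 22^2 = 11
  bit 5 = 1: r = r^2 * 8 mod 43 = 11^2 * 8 = 35*8 = 22
  -> s = B^a = 22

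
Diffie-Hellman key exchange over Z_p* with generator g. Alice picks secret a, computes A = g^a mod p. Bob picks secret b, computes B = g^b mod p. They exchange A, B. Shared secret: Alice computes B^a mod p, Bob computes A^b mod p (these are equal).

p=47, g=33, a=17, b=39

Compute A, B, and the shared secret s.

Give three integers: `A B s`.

A = 33^17 mod 47  (bits of 17 = 10001)
  bit 0 = 1: r = r^2 * 33 mod 47 = 1^2 * 33 = 1*33 = 33
  bit 1 = 0: r = r^2 mod 47 = 33^2 = 8
  bit 2 = 0: r = r^2 mod 47 = 8^2 = 17
  bit 3 = 0: r = r^2 mod 47 = 17^2 = 7
  bit 4 = 1: r = r^2 * 33 mod 47 = 7^2 * 33 = 2*33 = 19
  -> A = 19
B = 33^39 mod 47  (bits of 39 = 100111)
  bit 0 = 1: r = r^2 * 33 mod 47 = 1^2 * 33 = 1*33 = 33
  bit 1 = 0: r = r^2 mod 47 = 33^2 = 8
  bit 2 = 0: r = r^2 mod 47 = 8^2 = 17
  bit 3 = 1: r = r^2 * 33 mod 47 = 17^2 * 33 = 7*33 = 43
  bit 4 = 1: r = r^2 * 33 mod 47 = 43^2 * 33 = 16*33 = 11
  bit 5 = 1: r = r^2 * 33 mod 47 = 11^2 * 33 = 27*33 = 45
  -> B = 45
s = B^a = 45^17 mod 47  (bits of 17 = 10001)
  bit 0 = 1: r = r^2 * 45 mod 47 = 1^2 * 45 = 1*45 = 45
  bit 1 = 0: r = r^2 mod 47 = 45^2 = 4
  bit 2 = 0: r = r^2 mod 47 = 4^2 = 16
  bit 3 = 0: r = r^2 mod 47 = 16^2 = 21
  bit 4 = 1: r = r^2 * 45 mod 47 = 21^2 * 45 = 18*45 = 11
  -> s = B^a = 11

Answer: 19 45 11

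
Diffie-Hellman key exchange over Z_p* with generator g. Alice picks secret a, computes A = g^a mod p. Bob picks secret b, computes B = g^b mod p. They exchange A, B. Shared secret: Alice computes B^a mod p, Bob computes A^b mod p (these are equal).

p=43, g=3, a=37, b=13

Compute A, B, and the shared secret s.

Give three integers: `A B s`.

Answer: 20 12 19

Derivation:
A = 3^37 mod 43  (bits of 37 = 100101)
  bit 0 = 1: r = r^2 * 3 mod 43 = 1^2 * 3 = 1*3 = 3
  bit 1 = 0: r = r^2 mod 43 = 3^2 = 9
  bit 2 = 0: r = r^2 mod 43 = 9^2 = 38
  bit 3 = 1: r = r^2 * 3 mod 43 = 38^2 * 3 = 25*3 = 32
  bit 4 = 0: r = r^2 mod 43 = 32^2 = 35
  bit 5 = 1: r = r^2 * 3 mod 43 = 35^2 * 3 = 21*3 = 20
  -> A = 20
B = 3^13 mod 43  (bits of 13 = 1101)
  bit 0 = 1: r = r^2 * 3 mod 43 = 1^2 * 3 = 1*3 = 3
  bit 1 = 1: r = r^2 * 3 mod 43 = 3^2 * 3 = 9*3 = 27
  bit 2 = 0: r = r^2 mod 43 = 27^2 = 41
  bit 3 = 1: r = r^2 * 3 mod 43 = 41^2 * 3 = 4*3 = 12
  -> B = 12
s = B^a = 12^37 mod 43  (bits of 37 = 100101)
  bit 0 = 1: r = r^2 * 12 mod 43 = 1^2 * 12 = 1*12 = 12
  bit 1 = 0: r = r^2 mod 43 = 12^2 = 15
  bit 2 = 0: r = r^2 mod 43 = 15^2 = 10
  bit 3 = 1: r = r^2 * 12 mod 43 = 10^2 * 12 = 14*12 = 39
  bit 4 = 0: r = r^2 mod 43 = 39^2 = 16
  bit 5 = 1: r = r^2 * 12 mod 43 = 16^2 * 12 = 41*12 = 19
  -> s = B^a = 19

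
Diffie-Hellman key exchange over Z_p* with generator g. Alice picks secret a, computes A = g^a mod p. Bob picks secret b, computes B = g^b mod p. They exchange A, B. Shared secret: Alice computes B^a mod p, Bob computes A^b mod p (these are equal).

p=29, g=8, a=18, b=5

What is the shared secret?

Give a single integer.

A = 8^18 mod 29  (bits of 18 = 10010)
  bit 0 = 1: r = r^2 * 8 mod 29 = 1^2 * 8 = 1*8 = 8
  bit 1 = 0: r = r^2 mod 29 = 8^2 = 6
  bit 2 = 0: r = r^2 mod 29 = 6^2 = 7
  bit 3 = 1: r = r^2 * 8 mod 29 = 7^2 * 8 = 20*8 = 15
  bit 4 = 0: r = r^2 mod 29 = 15^2 = 22
  -> A = 22
B = 8^5 mod 29  (bits of 5 = 101)
  bit 0 = 1: r = r^2 * 8 mod 29 = 1^2 * 8 = 1*8 = 8
  bit 1 = 0: r = r^2 mod 29 = 8^2 = 6
  bit 2 = 1: r = r^2 * 8 mod 29 = 6^2 * 8 = 7*8 = 27
  -> B = 27
s = B^a = 27^18 mod 29  (bits of 18 = 10010)
  bit 0 = 1: r = r^2 * 27 mod 29 = 1^2 * 27 = 1*27 = 27
  bit 1 = 0: r = r^2 mod 29 = 27^2 = 4
  bit 2 = 0: r = r^2 mod 29 = 4^2 = 16
  bit 3 = 1: r = r^2 * 27 mod 29 = 16^2 * 27 = 24*27 = 10
  bit 4 = 0: r = r^2 mod 29 = 10^2 = 13
  -> s = B^a = 13

Answer: 13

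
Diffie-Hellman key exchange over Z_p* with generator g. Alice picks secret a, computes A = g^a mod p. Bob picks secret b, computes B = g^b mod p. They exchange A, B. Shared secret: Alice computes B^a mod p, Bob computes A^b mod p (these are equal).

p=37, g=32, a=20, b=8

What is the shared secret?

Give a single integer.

Answer: 34

Derivation:
A = 32^20 mod 37  (bits of 20 = 10100)
  bit 0 = 1: r = r^2 * 32 mod 37 = 1^2 * 32 = 1*32 = 32
  bit 1 = 0: r = r^2 mod 37 = 32^2 = 25
  bit 2 = 1: r = r^2 * 32 mod 37 = 25^2 * 32 = 33*32 = 20
  bit 3 = 0: r = r^2 mod 37 = 20^2 = 30
  bit 4 = 0: r = r^2 mod 37 = 30^2 = 12
  -> A = 12
B = 32^8 mod 37  (bits of 8 = 1000)
  bit 0 = 1: r = r^2 * 32 mod 37 = 1^2 * 32 = 1*32 = 32
  bit 1 = 0: r = r^2 mod 37 = 32^2 = 25
  bit 2 = 0: r = r^2 mod 37 = 25^2 = 33
  bit 3 = 0: r = r^2 mod 37 = 33^2 = 16
  -> B = 16
s = B^a = 16^20 mod 37  (bits of 20 = 10100)
  bit 0 = 1: r = r^2 * 16 mod 37 = 1^2 * 16 = 1*16 = 16
  bit 1 = 0: r = r^2 mod 37 = 16^2 = 34
  bit 2 = 1: r = r^2 * 16 mod 37 = 34^2 * 16 = 9*16 = 33
  bit 3 = 0: r = r^2 mod 37 = 33^2 = 16
  bit 4 = 0: r = r^2 mod 37 = 16^2 = 34
  -> s = B^a = 34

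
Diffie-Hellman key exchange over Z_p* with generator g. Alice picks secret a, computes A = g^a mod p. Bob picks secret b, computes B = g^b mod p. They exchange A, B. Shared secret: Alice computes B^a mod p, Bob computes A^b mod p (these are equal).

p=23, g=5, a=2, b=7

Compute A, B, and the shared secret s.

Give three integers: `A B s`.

Answer: 2 17 13

Derivation:
A = 5^2 mod 23  (bits of 2 = 10)
  bit 0 = 1: r = r^2 * 5 mod 23 = 1^2 * 5 = 1*5 = 5
  bit 1 = 0: r = r^2 mod 23 = 5^2 = 2
  -> A = 2
B = 5^7 mod 23  (bits of 7 = 111)
  bit 0 = 1: r = r^2 * 5 mod 23 = 1^2 * 5 = 1*5 = 5
  bit 1 = 1: r = r^2 * 5 mod 23 = 5^2 * 5 = 2*5 = 10
  bit 2 = 1: r = r^2 * 5 mod 23 = 10^2 * 5 = 8*5 = 17
  -> B = 17
s = B^a = 17^2 mod 23  (bits of 2 = 10)
  bit 0 = 1: r = r^2 * 17 mod 23 = 1^2 * 17 = 1*17 = 17
  bit 1 = 0: r = r^2 mod 23 = 17^2 = 13
  -> s = B^a = 13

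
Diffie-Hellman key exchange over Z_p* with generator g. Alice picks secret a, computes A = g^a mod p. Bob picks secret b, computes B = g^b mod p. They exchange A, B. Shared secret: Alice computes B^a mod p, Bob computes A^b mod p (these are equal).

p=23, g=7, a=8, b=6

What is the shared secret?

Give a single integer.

A = 7^8 mod 23  (bits of 8 = 1000)
  bit 0 = 1: r = r^2 * 7 mod 23 = 1^2 * 7 = 1*7 = 7
  bit 1 = 0: r = r^2 mod 23 = 7^2 = 3
  bit 2 = 0: r = r^2 mod 23 = 3^2 = 9
  bit 3 = 0: r = r^2 mod 23 = 9^2 = 12
  -> A = 12
B = 7^6 mod 23  (bits of 6 = 110)
  bit 0 = 1: r = r^2 * 7 mod 23 = 1^2 * 7 = 1*7 = 7
  bit 1 = 1: r = r^2 * 7 mod 23 = 7^2 * 7 = 3*7 = 21
  bit 2 = 0: r = r^2 mod 23 = 21^2 = 4
  -> B = 4
s = B^a = 4^8 mod 23  (bits of 8 = 1000)
  bit 0 = 1: r = r^2 * 4 mod 23 = 1^2 * 4 = 1*4 = 4
  bit 1 = 0: r = r^2 mod 23 = 4^2 = 16
  bit 2 = 0: r = r^2 mod 23 = 16^2 = 3
  bit 3 = 0: r = r^2 mod 23 = 3^2 = 9
  -> s = B^a = 9

Answer: 9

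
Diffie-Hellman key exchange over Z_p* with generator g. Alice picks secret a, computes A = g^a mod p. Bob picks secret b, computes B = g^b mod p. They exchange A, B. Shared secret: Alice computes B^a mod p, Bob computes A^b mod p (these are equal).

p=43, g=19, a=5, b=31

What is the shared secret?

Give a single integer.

Answer: 28

Derivation:
A = 19^5 mod 43  (bits of 5 = 101)
  bit 0 = 1: r = r^2 * 19 mod 43 = 1^2 * 19 = 1*19 = 19
  bit 1 = 0: r = r^2 mod 43 = 19^2 = 17
  bit 2 = 1: r = r^2 * 19 mod 43 = 17^2 * 19 = 31*19 = 30
  -> A = 30
B = 19^31 mod 43  (bits of 31 = 11111)
  bit 0 = 1: r = r^2 * 19 mod 43 = 1^2 * 19 = 1*19 = 19
  bit 1 = 1: r = r^2 * 19 mod 43 = 19^2 * 19 = 17*19 = 22
  bit 2 = 1: r = r^2 * 19 mod 43 = 22^2 * 19 = 11*19 = 37
  bit 3 = 1: r = r^2 * 19 mod 43 = 37^2 * 19 = 36*19 = 39
  bit 4 = 1: r = r^2 * 19 mod 43 = 39^2 * 19 = 16*19 = 3
  -> B = 3
s = B^a = 3^5 mod 43  (bits of 5 = 101)
  bit 0 = 1: r = r^2 * 3 mod 43 = 1^2 * 3 = 1*3 = 3
  bit 1 = 0: r = r^2 mod 43 = 3^2 = 9
  bit 2 = 1: r = r^2 * 3 mod 43 = 9^2 * 3 = 38*3 = 28
  -> s = B^a = 28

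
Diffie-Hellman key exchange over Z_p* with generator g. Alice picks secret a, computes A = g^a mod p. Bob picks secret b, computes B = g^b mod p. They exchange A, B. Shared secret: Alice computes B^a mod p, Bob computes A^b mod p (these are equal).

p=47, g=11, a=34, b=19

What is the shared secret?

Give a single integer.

A = 11^34 mod 47  (bits of 34 = 100010)
  bit 0 = 1: r = r^2 * 11 mod 47 = 1^2 * 11 = 1*11 = 11
  bit 1 = 0: r = r^2 mod 47 = 11^2 = 27
  bit 2 = 0: r = r^2 mod 47 = 27^2 = 24
  bit 3 = 0: r = r^2 mod 47 = 24^2 = 12
  bit 4 = 1: r = r^2 * 11 mod 47 = 12^2 * 11 = 3*11 = 33
  bit 5 = 0: r = r^2 mod 47 = 33^2 = 8
  -> A = 8
B = 11^19 mod 47  (bits of 19 = 10011)
  bit 0 = 1: r = r^2 * 11 mod 47 = 1^2 * 11 = 1*11 = 11
  bit 1 = 0: r = r^2 mod 47 = 11^2 = 27
  bit 2 = 0: r = r^2 mod 47 = 27^2 = 24
  bit 3 = 1: r = r^2 * 11 mod 47 = 24^2 * 11 = 12*11 = 38
  bit 4 = 1: r = r^2 * 11 mod 47 = 38^2 * 11 = 34*11 = 45
  -> B = 45
s = B^a = 45^34 mod 47  (bits of 34 = 100010)
  bit 0 = 1: r = r^2 * 45 mod 47 = 1^2 * 45 = 1*45 = 45
  bit 1 = 0: r = r^2 mod 47 = 45^2 = 4
  bit 2 = 0: r = r^2 mod 47 = 4^2 = 16
  bit 3 = 0: r = r^2 mod 47 = 16^2 = 21
  bit 4 = 1: r = r^2 * 45 mod 47 = 21^2 * 45 = 18*45 = 11
  bit 5 = 0: r = r^2 mod 47 = 11^2 = 27
  -> s = B^a = 27

Answer: 27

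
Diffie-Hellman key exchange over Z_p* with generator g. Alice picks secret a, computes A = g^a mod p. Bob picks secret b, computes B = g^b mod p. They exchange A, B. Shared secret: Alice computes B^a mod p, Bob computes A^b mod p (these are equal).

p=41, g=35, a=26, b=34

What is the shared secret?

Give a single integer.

A = 35^26 mod 41  (bits of 26 = 11010)
  bit 0 = 1: r = r^2 * 35 mod 41 = 1^2 * 35 = 1*35 = 35
  bit 1 = 1: r = r^2 * 35 mod 41 = 35^2 * 35 = 36*35 = 30
  bit 2 = 0: r = r^2 mod 41 = 30^2 = 39
  bit 3 = 1: r = r^2 * 35 mod 41 = 39^2 * 35 = 4*35 = 17
  bit 4 = 0: r = r^2 mod 41 = 17^2 = 2
  -> A = 2
B = 35^34 mod 41  (bits of 34 = 100010)
  bit 0 = 1: r = r^2 * 35 mod 41 = 1^2 * 35 = 1*35 = 35
  bit 1 = 0: r = r^2 mod 41 = 35^2 = 36
  bit 2 = 0: r = r^2 mod 41 = 36^2 = 25
  bit 3 = 0: r = r^2 mod 41 = 25^2 = 10
  bit 4 = 1: r = r^2 * 35 mod 41 = 10^2 * 35 = 18*35 = 15
  bit 5 = 0: r = r^2 mod 41 = 15^2 = 20
  -> B = 20
s = B^a = 20^26 mod 41  (bits of 26 = 11010)
  bit 0 = 1: r = r^2 * 20 mod 41 = 1^2 * 20 = 1*20 = 20
  bit 1 = 1: r = r^2 * 20 mod 41 = 20^2 * 20 = 31*20 = 5
  bit 2 = 0: r = r^2 mod 41 = 5^2 = 25
  bit 3 = 1: r = r^2 * 20 mod 41 = 25^2 * 20 = 10*20 = 36
  bit 4 = 0: r = r^2 mod 41 = 36^2 = 25
  -> s = B^a = 25

Answer: 25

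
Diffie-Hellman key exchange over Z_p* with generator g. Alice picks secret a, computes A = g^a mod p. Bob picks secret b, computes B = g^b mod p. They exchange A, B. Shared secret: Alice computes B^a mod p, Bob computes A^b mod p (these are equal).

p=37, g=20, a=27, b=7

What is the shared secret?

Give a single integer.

A = 20^27 mod 37  (bits of 27 = 11011)
  bit 0 = 1: r = r^2 * 20 mod 37 = 1^2 * 20 = 1*20 = 20
  bit 1 = 1: r = r^2 * 20 mod 37 = 20^2 * 20 = 30*20 = 8
  bit 2 = 0: r = r^2 mod 37 = 8^2 = 27
  bit 3 = 1: r = r^2 * 20 mod 37 = 27^2 * 20 = 26*20 = 2
  bit 4 = 1: r = r^2 * 20 mod 37 = 2^2 * 20 = 4*20 = 6
  -> A = 6
B = 20^7 mod 37  (bits of 7 = 111)
  bit 0 = 1: r = r^2 * 20 mod 37 = 1^2 * 20 = 1*20 = 20
  bit 1 = 1: r = r^2 * 20 mod 37 = 20^2 * 20 = 30*20 = 8
  bit 2 = 1: r = r^2 * 20 mod 37 = 8^2 * 20 = 27*20 = 22
  -> B = 22
s = B^a = 22^27 mod 37  (bits of 27 = 11011)
  bit 0 = 1: r = r^2 * 22 mod 37 = 1^2 * 22 = 1*22 = 22
  bit 1 = 1: r = r^2 * 22 mod 37 = 22^2 * 22 = 3*22 = 29
  bit 2 = 0: r = r^2 mod 37 = 29^2 = 27
  bit 3 = 1: r = r^2 * 22 mod 37 = 27^2 * 22 = 26*22 = 17
  bit 4 = 1: r = r^2 * 22 mod 37 = 17^2 * 22 = 30*22 = 31
  -> s = B^a = 31

Answer: 31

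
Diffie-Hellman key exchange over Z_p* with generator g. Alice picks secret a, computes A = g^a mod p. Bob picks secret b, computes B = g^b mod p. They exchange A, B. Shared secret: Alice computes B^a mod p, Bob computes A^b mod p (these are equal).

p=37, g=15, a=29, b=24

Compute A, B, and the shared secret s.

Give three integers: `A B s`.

Answer: 18 10 26

Derivation:
A = 15^29 mod 37  (bits of 29 = 11101)
  bit 0 = 1: r = r^2 * 15 mod 37 = 1^2 * 15 = 1*15 = 15
  bit 1 = 1: r = r^2 * 15 mod 37 = 15^2 * 15 = 3*15 = 8
  bit 2 = 1: r = r^2 * 15 mod 37 = 8^2 * 15 = 27*15 = 35
  bit 3 = 0: r = r^2 mod 37 = 35^2 = 4
  bit 4 = 1: r = r^2 * 15 mod 37 = 4^2 * 15 = 16*15 = 18
  -> A = 18
B = 15^24 mod 37  (bits of 24 = 11000)
  bit 0 = 1: r = r^2 * 15 mod 37 = 1^2 * 15 = 1*15 = 15
  bit 1 = 1: r = r^2 * 15 mod 37 = 15^2 * 15 = 3*15 = 8
  bit 2 = 0: r = r^2 mod 37 = 8^2 = 27
  bit 3 = 0: r = r^2 mod 37 = 27^2 = 26
  bit 4 = 0: r = r^2 mod 37 = 26^2 = 10
  -> B = 10
s = B^a = 10^29 mod 37  (bits of 29 = 11101)
  bit 0 = 1: r = r^2 * 10 mod 37 = 1^2 * 10 = 1*10 = 10
  bit 1 = 1: r = r^2 * 10 mod 37 = 10^2 * 10 = 26*10 = 1
  bit 2 = 1: r = r^2 * 10 mod 37 = 1^2 * 10 = 1*10 = 10
  bit 3 = 0: r = r^2 mod 37 = 10^2 = 26
  bit 4 = 1: r = r^2 * 10 mod 37 = 26^2 * 10 = 10*10 = 26
  -> s = B^a = 26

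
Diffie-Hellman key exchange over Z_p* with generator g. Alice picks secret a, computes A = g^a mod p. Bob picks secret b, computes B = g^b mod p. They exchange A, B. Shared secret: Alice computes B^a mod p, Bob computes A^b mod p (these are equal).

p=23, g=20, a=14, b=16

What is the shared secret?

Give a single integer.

A = 20^14 mod 23  (bits of 14 = 1110)
  bit 0 = 1: r = r^2 * 20 mod 23 = 1^2 * 20 = 1*20 = 20
  bit 1 = 1: r = r^2 * 20 mod 23 = 20^2 * 20 = 9*20 = 19
  bit 2 = 1: r = r^2 * 20 mod 23 = 19^2 * 20 = 16*20 = 21
  bit 3 = 0: r = r^2 mod 23 = 21^2 = 4
  -> A = 4
B = 20^16 mod 23  (bits of 16 = 10000)
  bit 0 = 1: r = r^2 * 20 mod 23 = 1^2 * 20 = 1*20 = 20
  bit 1 = 0: r = r^2 mod 23 = 20^2 = 9
  bit 2 = 0: r = r^2 mod 23 = 9^2 = 12
  bit 3 = 0: r = r^2 mod 23 = 12^2 = 6
  bit 4 = 0: r = r^2 mod 23 = 6^2 = 13
  -> B = 13
s = B^a = 13^14 mod 23  (bits of 14 = 1110)
  bit 0 = 1: r = r^2 * 13 mod 23 = 1^2 * 13 = 1*13 = 13
  bit 1 = 1: r = r^2 * 13 mod 23 = 13^2 * 13 = 8*13 = 12
  bit 2 = 1: r = r^2 * 13 mod 23 = 12^2 * 13 = 6*13 = 9
  bit 3 = 0: r = r^2 mod 23 = 9^2 = 12
  -> s = B^a = 12

Answer: 12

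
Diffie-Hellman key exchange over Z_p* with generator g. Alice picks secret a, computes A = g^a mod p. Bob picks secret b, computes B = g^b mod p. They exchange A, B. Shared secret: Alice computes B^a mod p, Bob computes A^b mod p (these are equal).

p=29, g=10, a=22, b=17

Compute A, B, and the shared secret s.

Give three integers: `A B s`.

Answer: 4 15 6

Derivation:
A = 10^22 mod 29  (bits of 22 = 10110)
  bit 0 = 1: r = r^2 * 10 mod 29 = 1^2 * 10 = 1*10 = 10
  bit 1 = 0: r = r^2 mod 29 = 10^2 = 13
  bit 2 = 1: r = r^2 * 10 mod 29 = 13^2 * 10 = 24*10 = 8
  bit 3 = 1: r = r^2 * 10 mod 29 = 8^2 * 10 = 6*10 = 2
  bit 4 = 0: r = r^2 mod 29 = 2^2 = 4
  -> A = 4
B = 10^17 mod 29  (bits of 17 = 10001)
  bit 0 = 1: r = r^2 * 10 mod 29 = 1^2 * 10 = 1*10 = 10
  bit 1 = 0: r = r^2 mod 29 = 10^2 = 13
  bit 2 = 0: r = r^2 mod 29 = 13^2 = 24
  bit 3 = 0: r = r^2 mod 29 = 24^2 = 25
  bit 4 = 1: r = r^2 * 10 mod 29 = 25^2 * 10 = 16*10 = 15
  -> B = 15
s = B^a = 15^22 mod 29  (bits of 22 = 10110)
  bit 0 = 1: r = r^2 * 15 mod 29 = 1^2 * 15 = 1*15 = 15
  bit 1 = 0: r = r^2 mod 29 = 15^2 = 22
  bit 2 = 1: r = r^2 * 15 mod 29 = 22^2 * 15 = 20*15 = 10
  bit 3 = 1: r = r^2 * 15 mod 29 = 10^2 * 15 = 13*15 = 21
  bit 4 = 0: r = r^2 mod 29 = 21^2 = 6
  -> s = B^a = 6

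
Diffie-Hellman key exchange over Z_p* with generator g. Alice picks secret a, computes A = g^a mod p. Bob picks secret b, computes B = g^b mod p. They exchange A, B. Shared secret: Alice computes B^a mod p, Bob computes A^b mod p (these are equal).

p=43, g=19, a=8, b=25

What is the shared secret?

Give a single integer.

A = 19^8 mod 43  (bits of 8 = 1000)
  bit 0 = 1: r = r^2 * 19 mod 43 = 1^2 * 19 = 1*19 = 19
  bit 1 = 0: r = r^2 mod 43 = 19^2 = 17
  bit 2 = 0: r = r^2 mod 43 = 17^2 = 31
  bit 3 = 0: r = r^2 mod 43 = 31^2 = 15
  -> A = 15
B = 19^25 mod 43  (bits of 25 = 11001)
  bit 0 = 1: r = r^2 * 19 mod 43 = 1^2 * 19 = 1*19 = 19
  bit 1 = 1: r = r^2 * 19 mod 43 = 19^2 * 19 = 17*19 = 22
  bit 2 = 0: r = r^2 mod 43 = 22^2 = 11
  bit 3 = 0: r = r^2 mod 43 = 11^2 = 35
  bit 4 = 1: r = r^2 * 19 mod 43 = 35^2 * 19 = 21*19 = 12
  -> B = 12
s = B^a = 12^8 mod 43  (bits of 8 = 1000)
  bit 0 = 1: r = r^2 * 12 mod 43 = 1^2 * 12 = 1*12 = 12
  bit 1 = 0: r = r^2 mod 43 = 12^2 = 15
  bit 2 = 0: r = r^2 mod 43 = 15^2 = 10
  bit 3 = 0: r = r^2 mod 43 = 10^2 = 14
  -> s = B^a = 14

Answer: 14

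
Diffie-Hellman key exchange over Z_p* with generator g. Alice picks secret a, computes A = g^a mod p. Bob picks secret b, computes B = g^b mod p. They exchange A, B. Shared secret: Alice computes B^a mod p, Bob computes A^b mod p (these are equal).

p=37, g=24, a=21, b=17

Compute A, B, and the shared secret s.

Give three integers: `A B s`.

Answer: 14 20 29

Derivation:
A = 24^21 mod 37  (bits of 21 = 10101)
  bit 0 = 1: r = r^2 * 24 mod 37 = 1^2 * 24 = 1*24 = 24
  bit 1 = 0: r = r^2 mod 37 = 24^2 = 21
  bit 2 = 1: r = r^2 * 24 mod 37 = 21^2 * 24 = 34*24 = 2
  bit 3 = 0: r = r^2 mod 37 = 2^2 = 4
  bit 4 = 1: r = r^2 * 24 mod 37 = 4^2 * 24 = 16*24 = 14
  -> A = 14
B = 24^17 mod 37  (bits of 17 = 10001)
  bit 0 = 1: r = r^2 * 24 mod 37 = 1^2 * 24 = 1*24 = 24
  bit 1 = 0: r = r^2 mod 37 = 24^2 = 21
  bit 2 = 0: r = r^2 mod 37 = 21^2 = 34
  bit 3 = 0: r = r^2 mod 37 = 34^2 = 9
  bit 4 = 1: r = r^2 * 24 mod 37 = 9^2 * 24 = 7*24 = 20
  -> B = 20
s = B^a = 20^21 mod 37  (bits of 21 = 10101)
  bit 0 = 1: r = r^2 * 20 mod 37 = 1^2 * 20 = 1*20 = 20
  bit 1 = 0: r = r^2 mod 37 = 20^2 = 30
  bit 2 = 1: r = r^2 * 20 mod 37 = 30^2 * 20 = 12*20 = 18
  bit 3 = 0: r = r^2 mod 37 = 18^2 = 28
  bit 4 = 1: r = r^2 * 20 mod 37 = 28^2 * 20 = 7*20 = 29
  -> s = B^a = 29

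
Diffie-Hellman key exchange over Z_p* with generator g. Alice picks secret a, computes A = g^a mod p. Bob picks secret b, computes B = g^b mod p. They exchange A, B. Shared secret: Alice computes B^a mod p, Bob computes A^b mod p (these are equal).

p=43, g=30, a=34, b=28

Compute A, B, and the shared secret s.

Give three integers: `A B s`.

Answer: 17 36 36

Derivation:
A = 30^34 mod 43  (bits of 34 = 100010)
  bit 0 = 1: r = r^2 * 30 mod 43 = 1^2 * 30 = 1*30 = 30
  bit 1 = 0: r = r^2 mod 43 = 30^2 = 40
  bit 2 = 0: r = r^2 mod 43 = 40^2 = 9
  bit 3 = 0: r = r^2 mod 43 = 9^2 = 38
  bit 4 = 1: r = r^2 * 30 mod 43 = 38^2 * 30 = 25*30 = 19
  bit 5 = 0: r = r^2 mod 43 = 19^2 = 17
  -> A = 17
B = 30^28 mod 43  (bits of 28 = 11100)
  bit 0 = 1: r = r^2 * 30 mod 43 = 1^2 * 30 = 1*30 = 30
  bit 1 = 1: r = r^2 * 30 mod 43 = 30^2 * 30 = 40*30 = 39
  bit 2 = 1: r = r^2 * 30 mod 43 = 39^2 * 30 = 16*30 = 7
  bit 3 = 0: r = r^2 mod 43 = 7^2 = 6
  bit 4 = 0: r = r^2 mod 43 = 6^2 = 36
  -> B = 36
s = B^a = 36^34 mod 43  (bits of 34 = 100010)
  bit 0 = 1: r = r^2 * 36 mod 43 = 1^2 * 36 = 1*36 = 36
  bit 1 = 0: r = r^2 mod 43 = 36^2 = 6
  bit 2 = 0: r = r^2 mod 43 = 6^2 = 36
  bit 3 = 0: r = r^2 mod 43 = 36^2 = 6
  bit 4 = 1: r = r^2 * 36 mod 43 = 6^2 * 36 = 36*36 = 6
  bit 5 = 0: r = r^2 mod 43 = 6^2 = 36
  -> s = B^a = 36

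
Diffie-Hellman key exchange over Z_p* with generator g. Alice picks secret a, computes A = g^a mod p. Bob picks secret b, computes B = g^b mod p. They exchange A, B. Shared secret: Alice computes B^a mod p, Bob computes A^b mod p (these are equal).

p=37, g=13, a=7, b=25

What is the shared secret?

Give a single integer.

A = 13^7 mod 37  (bits of 7 = 111)
  bit 0 = 1: r = r^2 * 13 mod 37 = 1^2 * 13 = 1*13 = 13
  bit 1 = 1: r = r^2 * 13 mod 37 = 13^2 * 13 = 21*13 = 14
  bit 2 = 1: r = r^2 * 13 mod 37 = 14^2 * 13 = 11*13 = 32
  -> A = 32
B = 13^25 mod 37  (bits of 25 = 11001)
  bit 0 = 1: r = r^2 * 13 mod 37 = 1^2 * 13 = 1*13 = 13
  bit 1 = 1: r = r^2 * 13 mod 37 = 13^2 * 13 = 21*13 = 14
  bit 2 = 0: r = r^2 mod 37 = 14^2 = 11
  bit 3 = 0: r = r^2 mod 37 = 11^2 = 10
  bit 4 = 1: r = r^2 * 13 mod 37 = 10^2 * 13 = 26*13 = 5
  -> B = 5
s = B^a = 5^7 mod 37  (bits of 7 = 111)
  bit 0 = 1: r = r^2 * 5 mod 37 = 1^2 * 5 = 1*5 = 5
  bit 1 = 1: r = r^2 * 5 mod 37 = 5^2 * 5 = 25*5 = 14
  bit 2 = 1: r = r^2 * 5 mod 37 = 14^2 * 5 = 11*5 = 18
  -> s = B^a = 18

Answer: 18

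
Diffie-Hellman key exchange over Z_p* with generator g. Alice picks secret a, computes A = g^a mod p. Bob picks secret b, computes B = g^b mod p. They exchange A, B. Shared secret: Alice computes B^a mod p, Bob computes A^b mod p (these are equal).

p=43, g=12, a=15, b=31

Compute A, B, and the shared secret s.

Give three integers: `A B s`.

Answer: 2 5 8

Derivation:
A = 12^15 mod 43  (bits of 15 = 1111)
  bit 0 = 1: r = r^2 * 12 mod 43 = 1^2 * 12 = 1*12 = 12
  bit 1 = 1: r = r^2 * 12 mod 43 = 12^2 * 12 = 15*12 = 8
  bit 2 = 1: r = r^2 * 12 mod 43 = 8^2 * 12 = 21*12 = 37
  bit 3 = 1: r = r^2 * 12 mod 43 = 37^2 * 12 = 36*12 = 2
  -> A = 2
B = 12^31 mod 43  (bits of 31 = 11111)
  bit 0 = 1: r = r^2 * 12 mod 43 = 1^2 * 12 = 1*12 = 12
  bit 1 = 1: r = r^2 * 12 mod 43 = 12^2 * 12 = 15*12 = 8
  bit 2 = 1: r = r^2 * 12 mod 43 = 8^2 * 12 = 21*12 = 37
  bit 3 = 1: r = r^2 * 12 mod 43 = 37^2 * 12 = 36*12 = 2
  bit 4 = 1: r = r^2 * 12 mod 43 = 2^2 * 12 = 4*12 = 5
  -> B = 5
s = B^a = 5^15 mod 43  (bits of 15 = 1111)
  bit 0 = 1: r = r^2 * 5 mod 43 = 1^2 * 5 = 1*5 = 5
  bit 1 = 1: r = r^2 * 5 mod 43 = 5^2 * 5 = 25*5 = 39
  bit 2 = 1: r = r^2 * 5 mod 43 = 39^2 * 5 = 16*5 = 37
  bit 3 = 1: r = r^2 * 5 mod 43 = 37^2 * 5 = 36*5 = 8
  -> s = B^a = 8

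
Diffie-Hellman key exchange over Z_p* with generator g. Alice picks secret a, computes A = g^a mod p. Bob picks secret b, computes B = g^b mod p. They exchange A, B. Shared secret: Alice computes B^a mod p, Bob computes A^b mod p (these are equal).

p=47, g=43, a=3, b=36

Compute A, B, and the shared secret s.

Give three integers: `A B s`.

A = 43^3 mod 47  (bits of 3 = 11)
  bit 0 = 1: r = r^2 * 43 mod 47 = 1^2 * 43 = 1*43 = 43
  bit 1 = 1: r = r^2 * 43 mod 47 = 43^2 * 43 = 16*43 = 30
  -> A = 30
B = 43^36 mod 47  (bits of 36 = 100100)
  bit 0 = 1: r = r^2 * 43 mod 47 = 1^2 * 43 = 1*43 = 43
  bit 1 = 0: r = r^2 mod 47 = 43^2 = 16
  bit 2 = 0: r = r^2 mod 47 = 16^2 = 21
  bit 3 = 1: r = r^2 * 43 mod 47 = 21^2 * 43 = 18*43 = 22
  bit 4 = 0: r = r^2 mod 47 = 22^2 = 14
  bit 5 = 0: r = r^2 mod 47 = 14^2 = 8
  -> B = 8
s = B^a = 8^3 mod 47  (bits of 3 = 11)
  bit 0 = 1: r = r^2 * 8 mod 47 = 1^2 * 8 = 1*8 = 8
  bit 1 = 1: r = r^2 * 8 mod 47 = 8^2 * 8 = 17*8 = 42
  -> s = B^a = 42

Answer: 30 8 42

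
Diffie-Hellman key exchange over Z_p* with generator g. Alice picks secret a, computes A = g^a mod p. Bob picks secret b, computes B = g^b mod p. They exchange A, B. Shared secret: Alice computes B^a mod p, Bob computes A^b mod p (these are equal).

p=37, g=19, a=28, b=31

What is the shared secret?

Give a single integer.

A = 19^28 mod 37  (bits of 28 = 11100)
  bit 0 = 1: r = r^2 * 19 mod 37 = 1^2 * 19 = 1*19 = 19
  bit 1 = 1: r = r^2 * 19 mod 37 = 19^2 * 19 = 28*19 = 14
  bit 2 = 1: r = r^2 * 19 mod 37 = 14^2 * 19 = 11*19 = 24
  bit 3 = 0: r = r^2 mod 37 = 24^2 = 21
  bit 4 = 0: r = r^2 mod 37 = 21^2 = 34
  -> A = 34
B = 19^31 mod 37  (bits of 31 = 11111)
  bit 0 = 1: r = r^2 * 19 mod 37 = 1^2 * 19 = 1*19 = 19
  bit 1 = 1: r = r^2 * 19 mod 37 = 19^2 * 19 = 28*19 = 14
  bit 2 = 1: r = r^2 * 19 mod 37 = 14^2 * 19 = 11*19 = 24
  bit 3 = 1: r = r^2 * 19 mod 37 = 24^2 * 19 = 21*19 = 29
  bit 4 = 1: r = r^2 * 19 mod 37 = 29^2 * 19 = 27*19 = 32
  -> B = 32
s = B^a = 32^28 mod 37  (bits of 28 = 11100)
  bit 0 = 1: r = r^2 * 32 mod 37 = 1^2 * 32 = 1*32 = 32
  bit 1 = 1: r = r^2 * 32 mod 37 = 32^2 * 32 = 25*32 = 23
  bit 2 = 1: r = r^2 * 32 mod 37 = 23^2 * 32 = 11*32 = 19
  bit 3 = 0: r = r^2 mod 37 = 19^2 = 28
  bit 4 = 0: r = r^2 mod 37 = 28^2 = 7
  -> s = B^a = 7

Answer: 7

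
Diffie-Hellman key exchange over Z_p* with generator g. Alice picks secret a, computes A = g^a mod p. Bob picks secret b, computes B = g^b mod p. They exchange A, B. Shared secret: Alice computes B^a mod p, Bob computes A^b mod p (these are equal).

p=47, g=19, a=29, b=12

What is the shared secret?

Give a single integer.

Answer: 3

Derivation:
A = 19^29 mod 47  (bits of 29 = 11101)
  bit 0 = 1: r = r^2 * 19 mod 47 = 1^2 * 19 = 1*19 = 19
  bit 1 = 1: r = r^2 * 19 mod 47 = 19^2 * 19 = 32*19 = 44
  bit 2 = 1: r = r^2 * 19 mod 47 = 44^2 * 19 = 9*19 = 30
  bit 3 = 0: r = r^2 mod 47 = 30^2 = 7
  bit 4 = 1: r = r^2 * 19 mod 47 = 7^2 * 19 = 2*19 = 38
  -> A = 38
B = 19^12 mod 47  (bits of 12 = 1100)
  bit 0 = 1: r = r^2 * 19 mod 47 = 1^2 * 19 = 1*19 = 19
  bit 1 = 1: r = r^2 * 19 mod 47 = 19^2 * 19 = 32*19 = 44
  bit 2 = 0: r = r^2 mod 47 = 44^2 = 9
  bit 3 = 0: r = r^2 mod 47 = 9^2 = 34
  -> B = 34
s = B^a = 34^29 mod 47  (bits of 29 = 11101)
  bit 0 = 1: r = r^2 * 34 mod 47 = 1^2 * 34 = 1*34 = 34
  bit 1 = 1: r = r^2 * 34 mod 47 = 34^2 * 34 = 28*34 = 12
  bit 2 = 1: r = r^2 * 34 mod 47 = 12^2 * 34 = 3*34 = 8
  bit 3 = 0: r = r^2 mod 47 = 8^2 = 17
  bit 4 = 1: r = r^2 * 34 mod 47 = 17^2 * 34 = 7*34 = 3
  -> s = B^a = 3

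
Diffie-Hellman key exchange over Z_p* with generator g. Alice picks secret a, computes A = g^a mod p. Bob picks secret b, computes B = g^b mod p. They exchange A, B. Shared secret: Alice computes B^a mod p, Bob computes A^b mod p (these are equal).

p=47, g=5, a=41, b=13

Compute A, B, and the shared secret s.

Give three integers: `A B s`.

A = 5^41 mod 47  (bits of 41 = 101001)
  bit 0 = 1: r = r^2 * 5 mod 47 = 1^2 * 5 = 1*5 = 5
  bit 1 = 0: r = r^2 mod 47 = 5^2 = 25
  bit 2 = 1: r = r^2 * 5 mod 47 = 25^2 * 5 = 14*5 = 23
  bit 3 = 0: r = r^2 mod 47 = 23^2 = 12
  bit 4 = 0: r = r^2 mod 47 = 12^2 = 3
  bit 5 = 1: r = r^2 * 5 mod 47 = 3^2 * 5 = 9*5 = 45
  -> A = 45
B = 5^13 mod 47  (bits of 13 = 1101)
  bit 0 = 1: r = r^2 * 5 mod 47 = 1^2 * 5 = 1*5 = 5
  bit 1 = 1: r = r^2 * 5 mod 47 = 5^2 * 5 = 25*5 = 31
  bit 2 = 0: r = r^2 mod 47 = 31^2 = 21
  bit 3 = 1: r = r^2 * 5 mod 47 = 21^2 * 5 = 18*5 = 43
  -> B = 43
s = B^a = 43^41 mod 47  (bits of 41 = 101001)
  bit 0 = 1: r = r^2 * 43 mod 47 = 1^2 * 43 = 1*43 = 43
  bit 1 = 0: r = r^2 mod 47 = 43^2 = 16
  bit 2 = 1: r = r^2 * 43 mod 47 = 16^2 * 43 = 21*43 = 10
  bit 3 = 0: r = r^2 mod 47 = 10^2 = 6
  bit 4 = 0: r = r^2 mod 47 = 6^2 = 36
  bit 5 = 1: r = r^2 * 43 mod 47 = 36^2 * 43 = 27*43 = 33
  -> s = B^a = 33

Answer: 45 43 33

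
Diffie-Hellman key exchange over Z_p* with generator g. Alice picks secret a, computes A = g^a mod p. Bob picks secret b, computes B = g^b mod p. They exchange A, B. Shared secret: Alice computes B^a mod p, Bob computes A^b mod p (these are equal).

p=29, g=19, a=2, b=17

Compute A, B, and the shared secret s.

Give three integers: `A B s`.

Answer: 13 14 22

Derivation:
A = 19^2 mod 29  (bits of 2 = 10)
  bit 0 = 1: r = r^2 * 19 mod 29 = 1^2 * 19 = 1*19 = 19
  bit 1 = 0: r = r^2 mod 29 = 19^2 = 13
  -> A = 13
B = 19^17 mod 29  (bits of 17 = 10001)
  bit 0 = 1: r = r^2 * 19 mod 29 = 1^2 * 19 = 1*19 = 19
  bit 1 = 0: r = r^2 mod 29 = 19^2 = 13
  bit 2 = 0: r = r^2 mod 29 = 13^2 = 24
  bit 3 = 0: r = r^2 mod 29 = 24^2 = 25
  bit 4 = 1: r = r^2 * 19 mod 29 = 25^2 * 19 = 16*19 = 14
  -> B = 14
s = B^a = 14^2 mod 29  (bits of 2 = 10)
  bit 0 = 1: r = r^2 * 14 mod 29 = 1^2 * 14 = 1*14 = 14
  bit 1 = 0: r = r^2 mod 29 = 14^2 = 22
  -> s = B^a = 22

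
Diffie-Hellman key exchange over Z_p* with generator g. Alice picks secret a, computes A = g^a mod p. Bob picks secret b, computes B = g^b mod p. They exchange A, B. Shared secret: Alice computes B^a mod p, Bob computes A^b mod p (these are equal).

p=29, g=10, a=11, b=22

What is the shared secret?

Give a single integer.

A = 10^11 mod 29  (bits of 11 = 1011)
  bit 0 = 1: r = r^2 * 10 mod 29 = 1^2 * 10 = 1*10 = 10
  bit 1 = 0: r = r^2 mod 29 = 10^2 = 13
  bit 2 = 1: r = r^2 * 10 mod 29 = 13^2 * 10 = 24*10 = 8
  bit 3 = 1: r = r^2 * 10 mod 29 = 8^2 * 10 = 6*10 = 2
  -> A = 2
B = 10^22 mod 29  (bits of 22 = 10110)
  bit 0 = 1: r = r^2 * 10 mod 29 = 1^2 * 10 = 1*10 = 10
  bit 1 = 0: r = r^2 mod 29 = 10^2 = 13
  bit 2 = 1: r = r^2 * 10 mod 29 = 13^2 * 10 = 24*10 = 8
  bit 3 = 1: r = r^2 * 10 mod 29 = 8^2 * 10 = 6*10 = 2
  bit 4 = 0: r = r^2 mod 29 = 2^2 = 4
  -> B = 4
s = B^a = 4^11 mod 29  (bits of 11 = 1011)
  bit 0 = 1: r = r^2 * 4 mod 29 = 1^2 * 4 = 1*4 = 4
  bit 1 = 0: r = r^2 mod 29 = 4^2 = 16
  bit 2 = 1: r = r^2 * 4 mod 29 = 16^2 * 4 = 24*4 = 9
  bit 3 = 1: r = r^2 * 4 mod 29 = 9^2 * 4 = 23*4 = 5
  -> s = B^a = 5

Answer: 5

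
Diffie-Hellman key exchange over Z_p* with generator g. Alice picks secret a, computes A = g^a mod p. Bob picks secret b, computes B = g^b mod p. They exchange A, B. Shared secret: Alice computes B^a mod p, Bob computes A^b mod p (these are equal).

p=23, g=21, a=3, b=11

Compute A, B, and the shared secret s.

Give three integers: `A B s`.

A = 21^3 mod 23  (bits of 3 = 11)
  bit 0 = 1: r = r^2 * 21 mod 23 = 1^2 * 21 = 1*21 = 21
  bit 1 = 1: r = r^2 * 21 mod 23 = 21^2 * 21 = 4*21 = 15
  -> A = 15
B = 21^11 mod 23  (bits of 11 = 1011)
  bit 0 = 1: r = r^2 * 21 mod 23 = 1^2 * 21 = 1*21 = 21
  bit 1 = 0: r = r^2 mod 23 = 21^2 = 4
  bit 2 = 1: r = r^2 * 21 mod 23 = 4^2 * 21 = 16*21 = 14
  bit 3 = 1: r = r^2 * 21 mod 23 = 14^2 * 21 = 12*21 = 22
  -> B = 22
s = B^a = 22^3 mod 23  (bits of 3 = 11)
  bit 0 = 1: r = r^2 * 22 mod 23 = 1^2 * 22 = 1*22 = 22
  bit 1 = 1: r = r^2 * 22 mod 23 = 22^2 * 22 = 1*22 = 22
  -> s = B^a = 22

Answer: 15 22 22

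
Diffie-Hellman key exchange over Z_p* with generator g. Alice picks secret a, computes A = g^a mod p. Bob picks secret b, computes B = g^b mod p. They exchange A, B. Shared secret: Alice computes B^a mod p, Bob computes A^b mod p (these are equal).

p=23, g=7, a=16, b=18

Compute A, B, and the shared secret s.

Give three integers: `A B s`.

Answer: 6 18 3

Derivation:
A = 7^16 mod 23  (bits of 16 = 10000)
  bit 0 = 1: r = r^2 * 7 mod 23 = 1^2 * 7 = 1*7 = 7
  bit 1 = 0: r = r^2 mod 23 = 7^2 = 3
  bit 2 = 0: r = r^2 mod 23 = 3^2 = 9
  bit 3 = 0: r = r^2 mod 23 = 9^2 = 12
  bit 4 = 0: r = r^2 mod 23 = 12^2 = 6
  -> A = 6
B = 7^18 mod 23  (bits of 18 = 10010)
  bit 0 = 1: r = r^2 * 7 mod 23 = 1^2 * 7 = 1*7 = 7
  bit 1 = 0: r = r^2 mod 23 = 7^2 = 3
  bit 2 = 0: r = r^2 mod 23 = 3^2 = 9
  bit 3 = 1: r = r^2 * 7 mod 23 = 9^2 * 7 = 12*7 = 15
  bit 4 = 0: r = r^2 mod 23 = 15^2 = 18
  -> B = 18
s = B^a = 18^16 mod 23  (bits of 16 = 10000)
  bit 0 = 1: r = r^2 * 18 mod 23 = 1^2 * 18 = 1*18 = 18
  bit 1 = 0: r = r^2 mod 23 = 18^2 = 2
  bit 2 = 0: r = r^2 mod 23 = 2^2 = 4
  bit 3 = 0: r = r^2 mod 23 = 4^2 = 16
  bit 4 = 0: r = r^2 mod 23 = 16^2 = 3
  -> s = B^a = 3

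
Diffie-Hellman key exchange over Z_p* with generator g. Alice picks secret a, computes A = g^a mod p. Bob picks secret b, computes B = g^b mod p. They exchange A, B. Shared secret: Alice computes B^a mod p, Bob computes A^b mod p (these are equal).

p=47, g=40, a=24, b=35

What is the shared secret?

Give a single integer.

Answer: 17

Derivation:
A = 40^24 mod 47  (bits of 24 = 11000)
  bit 0 = 1: r = r^2 * 40 mod 47 = 1^2 * 40 = 1*40 = 40
  bit 1 = 1: r = r^2 * 40 mod 47 = 40^2 * 40 = 2*40 = 33
  bit 2 = 0: r = r^2 mod 47 = 33^2 = 8
  bit 3 = 0: r = r^2 mod 47 = 8^2 = 17
  bit 4 = 0: r = r^2 mod 47 = 17^2 = 7
  -> A = 7
B = 40^35 mod 47  (bits of 35 = 100011)
  bit 0 = 1: r = r^2 * 40 mod 47 = 1^2 * 40 = 1*40 = 40
  bit 1 = 0: r = r^2 mod 47 = 40^2 = 2
  bit 2 = 0: r = r^2 mod 47 = 2^2 = 4
  bit 3 = 0: r = r^2 mod 47 = 4^2 = 16
  bit 4 = 1: r = r^2 * 40 mod 47 = 16^2 * 40 = 21*40 = 41
  bit 5 = 1: r = r^2 * 40 mod 47 = 41^2 * 40 = 36*40 = 30
  -> B = 30
s = B^a = 30^24 mod 47  (bits of 24 = 11000)
  bit 0 = 1: r = r^2 * 30 mod 47 = 1^2 * 30 = 1*30 = 30
  bit 1 = 1: r = r^2 * 30 mod 47 = 30^2 * 30 = 7*30 = 22
  bit 2 = 0: r = r^2 mod 47 = 22^2 = 14
  bit 3 = 0: r = r^2 mod 47 = 14^2 = 8
  bit 4 = 0: r = r^2 mod 47 = 8^2 = 17
  -> s = B^a = 17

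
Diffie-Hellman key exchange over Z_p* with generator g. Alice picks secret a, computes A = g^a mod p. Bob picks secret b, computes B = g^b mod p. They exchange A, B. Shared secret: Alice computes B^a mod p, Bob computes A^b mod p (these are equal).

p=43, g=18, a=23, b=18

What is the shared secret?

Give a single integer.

Answer: 21

Derivation:
A = 18^23 mod 43  (bits of 23 = 10111)
  bit 0 = 1: r = r^2 * 18 mod 43 = 1^2 * 18 = 1*18 = 18
  bit 1 = 0: r = r^2 mod 43 = 18^2 = 23
  bit 2 = 1: r = r^2 * 18 mod 43 = 23^2 * 18 = 13*18 = 19
  bit 3 = 1: r = r^2 * 18 mod 43 = 19^2 * 18 = 17*18 = 5
  bit 4 = 1: r = r^2 * 18 mod 43 = 5^2 * 18 = 25*18 = 20
  -> A = 20
B = 18^18 mod 43  (bits of 18 = 10010)
  bit 0 = 1: r = r^2 * 18 mod 43 = 1^2 * 18 = 1*18 = 18
  bit 1 = 0: r = r^2 mod 43 = 18^2 = 23
  bit 2 = 0: r = r^2 mod 43 = 23^2 = 13
  bit 3 = 1: r = r^2 * 18 mod 43 = 13^2 * 18 = 40*18 = 32
  bit 4 = 0: r = r^2 mod 43 = 32^2 = 35
  -> B = 35
s = B^a = 35^23 mod 43  (bits of 23 = 10111)
  bit 0 = 1: r = r^2 * 35 mod 43 = 1^2 * 35 = 1*35 = 35
  bit 1 = 0: r = r^2 mod 43 = 35^2 = 21
  bit 2 = 1: r = r^2 * 35 mod 43 = 21^2 * 35 = 11*35 = 41
  bit 3 = 1: r = r^2 * 35 mod 43 = 41^2 * 35 = 4*35 = 11
  bit 4 = 1: r = r^2 * 35 mod 43 = 11^2 * 35 = 35*35 = 21
  -> s = B^a = 21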